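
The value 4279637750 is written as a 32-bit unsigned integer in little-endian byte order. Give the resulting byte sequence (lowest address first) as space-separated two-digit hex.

4279637750 in hexadecimal, padded to 32 bits, is 0xFF1616F6.
Split into bytes (most-significant first): FF 16 16 F6.
Little-endian stores the least-significant byte at the lowest address.
So at ascending addresses the bytes are F6 16 16 FF.

F6 16 16 FF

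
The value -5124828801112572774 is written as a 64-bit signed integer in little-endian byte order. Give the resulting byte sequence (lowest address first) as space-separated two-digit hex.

Two's complement of -5124828801112572774 in 64 bits: 5124828801112572774 = 0x471F0CA461018366; invert → 0xB8E0F35B9EFE7C99; add 1 → 0xB8E0F35B9EFE7C9A.
Split into bytes (most-significant first): B8 E0 F3 5B 9E FE 7C 9A.
Little-endian stores the least-significant byte at the lowest address.
So at ascending addresses the bytes are 9A 7C FE 9E 5B F3 E0 B8.

9A 7C FE 9E 5B F3 E0 B8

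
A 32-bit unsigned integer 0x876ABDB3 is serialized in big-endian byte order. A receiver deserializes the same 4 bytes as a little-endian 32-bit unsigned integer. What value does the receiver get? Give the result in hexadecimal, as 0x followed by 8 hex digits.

Stored big-endian, the bytes at ascending addresses are 87 6A BD B3.
Read back as little-endian, the first byte is least significant, giving 0xB3BD6A87.

0xB3BD6A87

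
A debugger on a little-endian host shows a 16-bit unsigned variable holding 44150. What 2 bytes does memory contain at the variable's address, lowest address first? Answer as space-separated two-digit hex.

44150 in hexadecimal, padded to 16 bits, is 0xAC76.
Split into bytes (most-significant first): AC 76.
Little-endian: lowest address holds the least-significant byte.
So at ascending addresses the bytes are 76 AC.

76 AC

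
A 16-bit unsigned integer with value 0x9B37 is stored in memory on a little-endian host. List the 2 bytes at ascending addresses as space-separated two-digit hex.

Split into bytes (most-significant first): 9B 37.
Little-endian stores the least-significant byte at the lowest address.
So at ascending addresses the bytes are 37 9B.

37 9B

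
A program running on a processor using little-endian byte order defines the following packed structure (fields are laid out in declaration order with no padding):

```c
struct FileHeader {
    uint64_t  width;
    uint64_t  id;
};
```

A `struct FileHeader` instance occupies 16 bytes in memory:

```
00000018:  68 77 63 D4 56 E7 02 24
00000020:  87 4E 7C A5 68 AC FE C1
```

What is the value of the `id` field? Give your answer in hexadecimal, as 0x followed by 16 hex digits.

`id` follows `width` (8 bytes), so it starts at byte offset 8 and occupies 8 bytes.
Bytes at offsets 8..15: 87 4E 7C A5 68 AC FE C1.
In little-endian order the low byte comes first in memory.
Reassemble most-significant byte first: C1 FE AC 68 A5 7C 4E 87 → 0xC1FEAC68A57C4E87.

0xC1FEAC68A57C4E87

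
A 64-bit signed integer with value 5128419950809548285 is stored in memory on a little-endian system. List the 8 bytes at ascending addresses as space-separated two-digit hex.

5128419950809548285 in hexadecimal, padded to 64 bits, is 0x472BCEC6130785FD.
Split into bytes (most-significant first): 47 2B CE C6 13 07 85 FD.
Little-endian stores the least-significant byte at the lowest address.
So at ascending addresses the bytes are FD 85 07 13 C6 CE 2B 47.

FD 85 07 13 C6 CE 2B 47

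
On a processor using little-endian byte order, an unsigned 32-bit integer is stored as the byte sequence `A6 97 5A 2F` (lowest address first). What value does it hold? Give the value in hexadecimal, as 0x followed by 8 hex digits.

0x2F5A97A6

Little-endian: lowest address holds the least-significant byte.
Reassemble most-significant byte first: 2F 5A 97 A6 → 0x2F5A97A6.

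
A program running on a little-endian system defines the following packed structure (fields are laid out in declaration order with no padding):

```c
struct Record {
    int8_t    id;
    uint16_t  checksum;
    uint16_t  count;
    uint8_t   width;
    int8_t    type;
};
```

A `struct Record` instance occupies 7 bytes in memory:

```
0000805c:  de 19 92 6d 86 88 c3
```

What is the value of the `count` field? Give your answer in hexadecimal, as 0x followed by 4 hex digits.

`count` follows `id` (1 B), `checksum` (2 B), so it starts at offset 1 + 2 = 3 and occupies 2 bytes.
Bytes at offsets 3..4: 6D 86.
Little-endian: lowest address holds the least-significant byte.
Reassemble most-significant byte first: 86 6D → 0x866D.

0x866D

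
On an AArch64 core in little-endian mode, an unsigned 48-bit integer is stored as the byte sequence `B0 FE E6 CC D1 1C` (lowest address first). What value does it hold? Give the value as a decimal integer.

31687411433136

Little-endian stores the least-significant byte at the lowest address.
Reassemble most-significant byte first: 1C D1 CC E6 FE B0 → 0x1CD1CCE6FEB0.
0x1CD1CCE6FEB0 = 31687411433136.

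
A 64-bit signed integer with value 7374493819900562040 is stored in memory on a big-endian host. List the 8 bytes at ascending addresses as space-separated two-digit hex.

66 57 77 0E B5 7C 8A 78

7374493819900562040 in hexadecimal, padded to 64 bits, is 0x6657770EB57C8A78.
Split into bytes (most-significant first): 66 57 77 0E B5 7C 8A 78.
Big-endian: lowest address holds the most-significant byte.
So the memory order matches the most-significant-first order: 66 57 77 0E B5 7C 8A 78.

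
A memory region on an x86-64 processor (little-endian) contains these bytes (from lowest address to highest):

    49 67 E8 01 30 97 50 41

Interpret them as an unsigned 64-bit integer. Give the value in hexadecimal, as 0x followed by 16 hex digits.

0x4150973001E86749

Little-endian stores the least-significant byte at the lowest address.
Reassemble most-significant byte first: 41 50 97 30 01 E8 67 49 → 0x4150973001E86749.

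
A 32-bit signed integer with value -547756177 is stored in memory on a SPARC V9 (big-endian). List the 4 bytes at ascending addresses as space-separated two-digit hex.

DF 59 E7 6F

Two's complement of -547756177 in 32 bits: 547756177 = 0x20A61891; invert → 0xDF59E76E; add 1 → 0xDF59E76F.
Split into bytes (most-significant first): DF 59 E7 6F.
Big-endian stores the most-significant byte at the lowest address.
So the memory order matches the most-significant-first order: DF 59 E7 6F.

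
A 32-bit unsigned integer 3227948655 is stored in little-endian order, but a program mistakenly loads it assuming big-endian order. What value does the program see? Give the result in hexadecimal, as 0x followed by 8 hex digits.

0x6F9666C0

3227948655 in 32-bit hexadecimal is 0xC066966F.
Stored little-endian, the bytes at ascending addresses are 6F 96 66 C0.
Read back as big-endian, the last byte is least significant, giving 0x6F9666C0.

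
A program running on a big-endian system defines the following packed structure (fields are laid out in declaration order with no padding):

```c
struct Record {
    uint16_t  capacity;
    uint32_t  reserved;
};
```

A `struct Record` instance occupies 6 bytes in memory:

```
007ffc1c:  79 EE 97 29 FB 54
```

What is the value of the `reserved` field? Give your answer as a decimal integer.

`reserved` follows `capacity` (2 bytes), so it starts at byte offset 2 and occupies 4 bytes.
Bytes at offsets 2..5: 97 29 FB 54.
In big-endian order the high byte comes first in memory.
The bytes are already most-significant first: 0x9729FB54.
0x9729FB54 = 2536110932.

2536110932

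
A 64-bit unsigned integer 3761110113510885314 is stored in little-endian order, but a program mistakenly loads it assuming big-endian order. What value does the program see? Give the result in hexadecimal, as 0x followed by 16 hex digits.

0xC207F294B8253234

3761110113510885314 in 64-bit hexadecimal is 0x343225B894F207C2.
Stored little-endian, the bytes at ascending addresses are C2 07 F2 94 B8 25 32 34.
Read back as big-endian, the last byte is least significant, giving 0xC207F294B8253234.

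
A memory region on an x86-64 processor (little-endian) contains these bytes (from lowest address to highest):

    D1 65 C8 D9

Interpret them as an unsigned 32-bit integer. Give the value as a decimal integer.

3653789137

In little-endian order the low byte comes first in memory.
Reassemble most-significant byte first: D9 C8 65 D1 → 0xD9C865D1.
0xD9C865D1 = 3653789137.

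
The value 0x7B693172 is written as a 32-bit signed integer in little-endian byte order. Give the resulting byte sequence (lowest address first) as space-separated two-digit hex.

Split into bytes (most-significant first): 7B 69 31 72.
Little-endian: lowest address holds the least-significant byte.
So at ascending addresses the bytes are 72 31 69 7B.

72 31 69 7B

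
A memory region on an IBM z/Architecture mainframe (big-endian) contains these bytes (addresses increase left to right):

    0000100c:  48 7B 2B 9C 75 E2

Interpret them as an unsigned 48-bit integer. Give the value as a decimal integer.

In big-endian order the high byte comes first in memory.
The bytes are already most-significant first: 0x487B2B9C75E2.
0x487B2B9C75E2 = 79693849851362.

79693849851362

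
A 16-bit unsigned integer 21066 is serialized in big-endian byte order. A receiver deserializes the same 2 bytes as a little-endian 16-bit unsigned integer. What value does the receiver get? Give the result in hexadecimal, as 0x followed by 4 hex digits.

21066 in 16-bit hexadecimal is 0x524A.
Stored big-endian, the bytes at ascending addresses are 52 4A.
Read back as little-endian, the first byte is least significant, giving 0x4A52.

0x4A52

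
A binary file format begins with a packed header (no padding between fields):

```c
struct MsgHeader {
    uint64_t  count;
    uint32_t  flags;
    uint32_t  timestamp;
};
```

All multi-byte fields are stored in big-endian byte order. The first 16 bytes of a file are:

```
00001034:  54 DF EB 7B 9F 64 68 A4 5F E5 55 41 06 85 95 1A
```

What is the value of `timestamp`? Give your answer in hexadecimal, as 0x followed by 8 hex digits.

`timestamp` follows `count` (8 B), `flags` (4 B), so it starts at offset 8 + 4 = 12 and occupies 4 bytes.
Bytes at offsets 12..15: 06 85 95 1A.
Big-endian stores the most-significant byte at the lowest address.
The bytes are already most-significant first: 0x0685951A.

0x0685951A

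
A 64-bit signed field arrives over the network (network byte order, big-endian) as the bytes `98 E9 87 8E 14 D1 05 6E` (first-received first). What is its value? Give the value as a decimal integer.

Big-endian stores the most-significant byte at the lowest address.
The bytes are already most-significant first: 0x98E9878E14D1056E.
Top bit is set, so as a signed 64-bit value this is 0x98E9878E14D1056E − 2^64 = -7428257066066573970.

-7428257066066573970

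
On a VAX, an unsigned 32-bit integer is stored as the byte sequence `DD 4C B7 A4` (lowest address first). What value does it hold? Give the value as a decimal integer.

Little-endian stores the least-significant byte at the lowest address.
Reassemble most-significant byte first: A4 B7 4C DD → 0xA4B74CDD.
0xA4B74CDD = 2763476189.

2763476189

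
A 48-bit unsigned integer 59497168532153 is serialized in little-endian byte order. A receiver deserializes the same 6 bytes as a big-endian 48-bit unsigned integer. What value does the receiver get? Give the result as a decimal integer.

59497168532153 in 48-bit hexadecimal is 0x361CC39872B9.
Stored little-endian, the bytes at ascending addresses are B9 72 98 C3 1C 36.
Read back as big-endian, the last byte is least significant, giving 0xB97298C31C36.
0xB97298C31C36 = 203901840333878.

203901840333878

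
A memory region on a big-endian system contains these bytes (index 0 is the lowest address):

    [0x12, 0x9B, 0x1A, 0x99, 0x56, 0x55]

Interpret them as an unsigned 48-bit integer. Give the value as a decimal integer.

Big-endian: lowest address holds the most-significant byte.
The bytes are already most-significant first: 0x129B1A995655.
0x129B1A995655 = 20457375487573.

20457375487573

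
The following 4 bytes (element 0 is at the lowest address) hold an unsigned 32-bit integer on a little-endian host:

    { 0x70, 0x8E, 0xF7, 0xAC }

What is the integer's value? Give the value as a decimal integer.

2901905008

In little-endian order the low byte comes first in memory.
Reassemble most-significant byte first: AC F7 8E 70 → 0xACF78E70.
0xACF78E70 = 2901905008.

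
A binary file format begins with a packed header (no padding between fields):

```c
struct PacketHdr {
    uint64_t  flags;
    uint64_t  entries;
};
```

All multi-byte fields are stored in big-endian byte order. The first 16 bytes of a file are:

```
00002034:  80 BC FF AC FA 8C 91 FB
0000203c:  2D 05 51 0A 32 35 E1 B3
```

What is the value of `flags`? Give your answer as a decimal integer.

`flags` is the first field, at byte offset 0, occupying 8 bytes.
Bytes at offsets 0..7: 80 BC FF AC FA 8C 91 FB.
In big-endian order the high byte comes first in memory.
The bytes are already most-significant first: 0x80BCFFACFA8C91FB.
0x80BCFFACFA8C91FB = 9276570450879353339.

9276570450879353339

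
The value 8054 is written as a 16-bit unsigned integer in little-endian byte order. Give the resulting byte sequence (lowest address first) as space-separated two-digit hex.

76 1F

8054 in hexadecimal, padded to 16 bits, is 0x1F76.
Split into bytes (most-significant first): 1F 76.
Little-endian stores the least-significant byte at the lowest address.
So at ascending addresses the bytes are 76 1F.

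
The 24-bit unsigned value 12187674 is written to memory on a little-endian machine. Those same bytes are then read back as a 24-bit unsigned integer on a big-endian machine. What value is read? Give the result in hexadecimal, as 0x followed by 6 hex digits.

12187674 in 24-bit hexadecimal is 0xB9F81A.
Stored little-endian, the bytes at ascending addresses are 1A F8 B9.
Read back as big-endian, the last byte is least significant, giving 0x1AF8B9.

0x1AF8B9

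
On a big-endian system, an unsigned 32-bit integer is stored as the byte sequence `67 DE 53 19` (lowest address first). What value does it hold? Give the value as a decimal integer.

Big-endian: lowest address holds the most-significant byte.
The bytes are already most-significant first: 0x67DE5319.
0x67DE5319 = 1742623513.

1742623513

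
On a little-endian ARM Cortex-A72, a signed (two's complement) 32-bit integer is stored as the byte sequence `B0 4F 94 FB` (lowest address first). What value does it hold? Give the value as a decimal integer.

Little-endian stores the least-significant byte at the lowest address.
Reassemble most-significant byte first: FB 94 4F B0 → 0xFB944FB0.
Top bit is set, so as a signed 32-bit value this is 0xFB944FB0 − 2^32 = -74166352.

-74166352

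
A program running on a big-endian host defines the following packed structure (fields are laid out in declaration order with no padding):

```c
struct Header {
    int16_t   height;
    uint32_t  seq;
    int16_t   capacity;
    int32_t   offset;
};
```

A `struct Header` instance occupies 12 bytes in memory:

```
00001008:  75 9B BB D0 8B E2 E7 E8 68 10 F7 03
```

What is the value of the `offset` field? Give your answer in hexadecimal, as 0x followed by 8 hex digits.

0x6810F703

`offset` follows `height` (2 B), `seq` (4 B), `capacity` (2 B), so it starts at offset 2 + 4 + 2 = 8 and occupies 4 bytes.
Bytes at offsets 8..11: 68 10 F7 03.
In big-endian order the high byte comes first in memory.
The bytes are already most-significant first: 0x6810F703.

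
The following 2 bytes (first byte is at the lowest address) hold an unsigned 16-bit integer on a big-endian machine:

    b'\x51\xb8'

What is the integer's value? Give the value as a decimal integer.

In big-endian order the high byte comes first in memory.
The bytes are already most-significant first: 0x51B8.
0x51B8 = 20920.

20920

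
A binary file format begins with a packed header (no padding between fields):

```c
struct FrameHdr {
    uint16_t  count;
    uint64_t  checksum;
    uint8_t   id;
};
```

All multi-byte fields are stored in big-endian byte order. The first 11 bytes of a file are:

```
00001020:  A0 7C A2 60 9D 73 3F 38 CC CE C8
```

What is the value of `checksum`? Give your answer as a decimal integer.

11700524950216035534

`checksum` follows `count` (2 bytes), so it starts at byte offset 2 and occupies 8 bytes.
Bytes at offsets 2..9: A2 60 9D 73 3F 38 CC CE.
In big-endian order the high byte comes first in memory.
The bytes are already most-significant first: 0xA2609D733F38CCCE.
0xA2609D733F38CCCE = 11700524950216035534.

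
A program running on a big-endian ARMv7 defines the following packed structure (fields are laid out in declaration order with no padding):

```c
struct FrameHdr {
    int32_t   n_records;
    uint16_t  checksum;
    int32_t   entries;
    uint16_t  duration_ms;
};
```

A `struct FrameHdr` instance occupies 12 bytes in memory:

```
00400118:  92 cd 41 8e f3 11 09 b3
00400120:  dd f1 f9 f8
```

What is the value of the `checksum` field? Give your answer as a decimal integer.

62225

`checksum` follows `n_records` (4 bytes), so it starts at byte offset 4 and occupies 2 bytes.
Bytes at offsets 4..5: F3 11.
In big-endian order the high byte comes first in memory.
The bytes are already most-significant first: 0xF311.
0xF311 = 62225.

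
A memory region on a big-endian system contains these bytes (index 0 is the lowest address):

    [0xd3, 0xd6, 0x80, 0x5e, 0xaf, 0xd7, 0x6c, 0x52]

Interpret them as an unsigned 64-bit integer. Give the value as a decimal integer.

In big-endian order the high byte comes first in memory.
The bytes are already most-significant first: 0xD3D6805EAFD76C52.
0xD3D6805EAFD76C52 = 15264529131184286802.

15264529131184286802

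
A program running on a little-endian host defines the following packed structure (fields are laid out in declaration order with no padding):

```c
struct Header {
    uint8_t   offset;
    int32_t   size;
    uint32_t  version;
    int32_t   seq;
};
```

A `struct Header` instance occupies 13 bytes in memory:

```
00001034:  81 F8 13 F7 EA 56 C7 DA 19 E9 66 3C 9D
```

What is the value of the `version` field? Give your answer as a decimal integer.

`version` follows `offset` (1 B), `size` (4 B), so it starts at offset 1 + 4 = 5 and occupies 4 bytes.
Bytes at offsets 5..8: 56 C7 DA 19.
Little-endian stores the least-significant byte at the lowest address.
Reassemble most-significant byte first: 19 DA C7 56 → 0x19DAC756.
0x19DAC756 = 433768278.

433768278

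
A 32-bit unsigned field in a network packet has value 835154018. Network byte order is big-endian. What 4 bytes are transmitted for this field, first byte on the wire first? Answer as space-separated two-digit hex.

835154018 in hexadecimal, padded to 32 bits, is 0x31C77062.
Split into bytes (most-significant first): 31 C7 70 62.
Big-endian: lowest address holds the most-significant byte.
So the memory order matches the most-significant-first order: 31 C7 70 62.

31 C7 70 62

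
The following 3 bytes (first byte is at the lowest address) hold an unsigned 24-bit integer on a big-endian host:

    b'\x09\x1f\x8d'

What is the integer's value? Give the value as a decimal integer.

597901

In big-endian order the high byte comes first in memory.
The bytes are already most-significant first: 0x091F8D.
0x091F8D = 597901.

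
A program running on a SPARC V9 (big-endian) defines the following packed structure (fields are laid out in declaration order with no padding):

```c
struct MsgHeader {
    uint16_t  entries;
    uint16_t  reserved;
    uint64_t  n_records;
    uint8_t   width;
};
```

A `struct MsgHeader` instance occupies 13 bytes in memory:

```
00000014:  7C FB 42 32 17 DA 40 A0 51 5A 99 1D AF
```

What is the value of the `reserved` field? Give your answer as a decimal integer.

16946

`reserved` follows `entries` (2 bytes), so it starts at byte offset 2 and occupies 2 bytes.
Bytes at offsets 2..3: 42 32.
In big-endian order the high byte comes first in memory.
The bytes are already most-significant first: 0x4232.
0x4232 = 16946.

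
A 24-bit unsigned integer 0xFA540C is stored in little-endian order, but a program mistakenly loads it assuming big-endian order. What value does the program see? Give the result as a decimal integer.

Stored little-endian, the bytes at ascending addresses are 0C 54 FA.
Read back as big-endian, the last byte is least significant, giving 0x0C54FA.
0x0C54FA = 808186.

808186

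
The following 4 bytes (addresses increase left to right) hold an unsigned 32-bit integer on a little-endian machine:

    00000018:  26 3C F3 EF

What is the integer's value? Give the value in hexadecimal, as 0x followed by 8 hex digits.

In little-endian order the low byte comes first in memory.
Reassemble most-significant byte first: EF F3 3C 26 → 0xEFF33C26.

0xEFF33C26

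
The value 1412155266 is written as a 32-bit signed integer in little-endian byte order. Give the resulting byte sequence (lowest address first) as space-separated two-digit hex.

82 C7 2B 54

1412155266 in hexadecimal, padded to 32 bits, is 0x542BC782.
Split into bytes (most-significant first): 54 2B C7 82.
Little-endian stores the least-significant byte at the lowest address.
So at ascending addresses the bytes are 82 C7 2B 54.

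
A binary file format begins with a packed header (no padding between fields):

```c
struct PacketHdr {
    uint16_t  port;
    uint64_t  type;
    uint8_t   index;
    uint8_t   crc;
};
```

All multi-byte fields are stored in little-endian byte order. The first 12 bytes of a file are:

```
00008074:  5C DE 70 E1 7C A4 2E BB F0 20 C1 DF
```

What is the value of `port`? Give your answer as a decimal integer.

56924

`port` is the first field, at byte offset 0, occupying 2 bytes.
Bytes at offsets 0..1: 5C DE.
In little-endian order the low byte comes first in memory.
Reassemble most-significant byte first: DE 5C → 0xDE5C.
0xDE5C = 56924.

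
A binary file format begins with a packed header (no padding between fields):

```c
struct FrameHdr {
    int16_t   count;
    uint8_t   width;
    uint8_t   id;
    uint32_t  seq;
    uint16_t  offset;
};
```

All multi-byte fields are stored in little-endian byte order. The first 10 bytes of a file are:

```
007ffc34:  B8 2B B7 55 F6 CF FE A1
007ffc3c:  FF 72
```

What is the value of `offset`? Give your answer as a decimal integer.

`offset` follows `count` (2 B), `width` (1 B), `id` (1 B), `seq` (4 B), so it starts at offset 2 + 1 + 1 + 4 = 8 and occupies 2 bytes.
Bytes at offsets 8..9: FF 72.
Little-endian: lowest address holds the least-significant byte.
Reassemble most-significant byte first: 72 FF → 0x72FF.
0x72FF = 29439.

29439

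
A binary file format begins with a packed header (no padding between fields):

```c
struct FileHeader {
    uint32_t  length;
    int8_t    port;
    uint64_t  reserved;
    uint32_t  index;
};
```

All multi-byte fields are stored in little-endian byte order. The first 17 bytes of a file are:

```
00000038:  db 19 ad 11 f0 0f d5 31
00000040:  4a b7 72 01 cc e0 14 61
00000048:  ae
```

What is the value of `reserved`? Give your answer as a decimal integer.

`reserved` follows `length` (4 B), `port` (1 B), so it starts at offset 4 + 1 = 5 and occupies 8 bytes.
Bytes at offsets 5..12: 0F D5 31 4A B7 72 01 CC.
Little-endian: lowest address holds the least-significant byte.
Reassemble most-significant byte first: CC 01 72 B7 4A 31 D5 0F → 0xCC0172B74A31D50F.
0xCC0172B74A31D50F = 14700156790263371023.

14700156790263371023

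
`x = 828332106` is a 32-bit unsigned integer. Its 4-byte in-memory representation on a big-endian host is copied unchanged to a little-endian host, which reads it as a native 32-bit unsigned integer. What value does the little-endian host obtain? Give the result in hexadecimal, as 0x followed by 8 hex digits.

828332106 in 32-bit hexadecimal is 0x315F584A.
Stored big-endian, the bytes at ascending addresses are 31 5F 58 4A.
Read back as little-endian, the first byte is least significant, giving 0x4A585F31.

0x4A585F31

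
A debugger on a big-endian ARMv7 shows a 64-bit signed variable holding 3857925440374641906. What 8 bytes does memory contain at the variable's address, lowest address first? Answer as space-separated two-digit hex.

3857925440374641906 in hexadecimal, padded to 64 bits, is 0x358A1ABF737914F2.
Split into bytes (most-significant first): 35 8A 1A BF 73 79 14 F2.
In big-endian order the high byte comes first in memory.
So the memory order matches the most-significant-first order: 35 8A 1A BF 73 79 14 F2.

35 8A 1A BF 73 79 14 F2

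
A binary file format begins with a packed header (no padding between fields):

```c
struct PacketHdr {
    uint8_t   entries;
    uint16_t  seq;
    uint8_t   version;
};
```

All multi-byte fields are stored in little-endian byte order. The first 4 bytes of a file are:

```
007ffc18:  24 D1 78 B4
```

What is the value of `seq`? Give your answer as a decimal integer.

`seq` follows `entries` (1 byte), so it starts at byte offset 1 and occupies 2 bytes.
Bytes at offsets 1..2: D1 78.
Little-endian stores the least-significant byte at the lowest address.
Reassemble most-significant byte first: 78 D1 → 0x78D1.
0x78D1 = 30929.

30929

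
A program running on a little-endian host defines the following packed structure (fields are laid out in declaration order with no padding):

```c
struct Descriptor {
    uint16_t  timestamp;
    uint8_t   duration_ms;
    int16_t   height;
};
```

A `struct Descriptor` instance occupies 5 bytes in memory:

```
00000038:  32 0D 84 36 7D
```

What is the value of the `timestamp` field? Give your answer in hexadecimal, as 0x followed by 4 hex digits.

`timestamp` is the first field, at byte offset 0, occupying 2 bytes.
Bytes at offsets 0..1: 32 0D.
In little-endian order the low byte comes first in memory.
Reassemble most-significant byte first: 0D 32 → 0x0D32.

0x0D32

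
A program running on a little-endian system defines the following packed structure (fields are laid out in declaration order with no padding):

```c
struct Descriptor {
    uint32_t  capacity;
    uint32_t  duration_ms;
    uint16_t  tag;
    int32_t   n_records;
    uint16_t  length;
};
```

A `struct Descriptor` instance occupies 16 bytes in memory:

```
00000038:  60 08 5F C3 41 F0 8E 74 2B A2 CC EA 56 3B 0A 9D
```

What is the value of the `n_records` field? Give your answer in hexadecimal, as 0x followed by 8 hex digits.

0x3B56EACC

`n_records` follows `capacity` (4 B), `duration_ms` (4 B), `tag` (2 B), so it starts at offset 4 + 4 + 2 = 10 and occupies 4 bytes.
Bytes at offsets 10..13: CC EA 56 3B.
Little-endian: lowest address holds the least-significant byte.
Reassemble most-significant byte first: 3B 56 EA CC → 0x3B56EACC.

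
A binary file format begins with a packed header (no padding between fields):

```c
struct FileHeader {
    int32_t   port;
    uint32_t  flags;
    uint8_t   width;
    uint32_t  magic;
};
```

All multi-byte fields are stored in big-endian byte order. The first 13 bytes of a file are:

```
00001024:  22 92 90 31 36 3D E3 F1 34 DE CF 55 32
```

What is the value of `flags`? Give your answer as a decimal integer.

910025713

`flags` follows `port` (4 bytes), so it starts at byte offset 4 and occupies 4 bytes.
Bytes at offsets 4..7: 36 3D E3 F1.
In big-endian order the high byte comes first in memory.
The bytes are already most-significant first: 0x363DE3F1.
0x363DE3F1 = 910025713.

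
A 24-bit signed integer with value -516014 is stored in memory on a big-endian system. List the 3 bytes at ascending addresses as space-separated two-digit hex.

F8 20 52

Two's complement of -516014 in 24 bits: 516014 = 0x07DFAE; invert → 0xF82051; add 1 → 0xF82052.
Split into bytes (most-significant first): F8 20 52.
Big-endian: lowest address holds the most-significant byte.
So the memory order matches the most-significant-first order: F8 20 52.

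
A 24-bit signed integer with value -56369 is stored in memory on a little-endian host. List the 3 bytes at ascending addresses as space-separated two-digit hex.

Two's complement of -56369 in 24 bits: 56369 = 0x00DC31; invert → 0xFF23CE; add 1 → 0xFF23CF.
Split into bytes (most-significant first): FF 23 CF.
In little-endian order the low byte comes first in memory.
So at ascending addresses the bytes are CF 23 FF.

CF 23 FF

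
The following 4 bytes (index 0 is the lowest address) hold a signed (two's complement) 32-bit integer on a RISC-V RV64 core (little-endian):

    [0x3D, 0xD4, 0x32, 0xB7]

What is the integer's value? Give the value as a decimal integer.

Little-endian: lowest address holds the least-significant byte.
Reassemble most-significant byte first: B7 32 D4 3D → 0xB732D43D.
Top bit is set, so as a signed 32-bit value this is 0xB732D43D − 2^32 = -1221405635.

-1221405635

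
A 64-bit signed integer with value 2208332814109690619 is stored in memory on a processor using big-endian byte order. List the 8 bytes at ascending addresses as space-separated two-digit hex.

1E A5 92 FE 82 D8 CA FB

2208332814109690619 in hexadecimal, padded to 64 bits, is 0x1EA592FE82D8CAFB.
Split into bytes (most-significant first): 1E A5 92 FE 82 D8 CA FB.
Big-endian stores the most-significant byte at the lowest address.
So the memory order matches the most-significant-first order: 1E A5 92 FE 82 D8 CA FB.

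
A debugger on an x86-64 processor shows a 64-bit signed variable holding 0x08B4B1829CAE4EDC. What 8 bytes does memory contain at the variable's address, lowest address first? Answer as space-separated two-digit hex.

Split into bytes (most-significant first): 08 B4 B1 82 9C AE 4E DC.
Little-endian: lowest address holds the least-significant byte.
So at ascending addresses the bytes are DC 4E AE 9C 82 B1 B4 08.

DC 4E AE 9C 82 B1 B4 08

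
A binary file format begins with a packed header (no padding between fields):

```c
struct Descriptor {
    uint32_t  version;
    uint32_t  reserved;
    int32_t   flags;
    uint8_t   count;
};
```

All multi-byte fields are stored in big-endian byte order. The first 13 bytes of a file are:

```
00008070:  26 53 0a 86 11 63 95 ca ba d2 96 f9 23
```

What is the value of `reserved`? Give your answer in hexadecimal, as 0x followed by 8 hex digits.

`reserved` follows `version` (4 bytes), so it starts at byte offset 4 and occupies 4 bytes.
Bytes at offsets 4..7: 11 63 95 CA.
Big-endian: lowest address holds the most-significant byte.
The bytes are already most-significant first: 0x116395CA.

0x116395CA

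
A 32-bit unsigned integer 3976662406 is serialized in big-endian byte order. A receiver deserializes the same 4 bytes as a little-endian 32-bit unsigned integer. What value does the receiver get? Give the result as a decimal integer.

3976662406 in 32-bit hexadecimal is 0xED070D86.
Stored big-endian, the bytes at ascending addresses are ED 07 0D 86.
Read back as little-endian, the first byte is least significant, giving 0x860D07ED.
0x860D07ED = 2249000941.

2249000941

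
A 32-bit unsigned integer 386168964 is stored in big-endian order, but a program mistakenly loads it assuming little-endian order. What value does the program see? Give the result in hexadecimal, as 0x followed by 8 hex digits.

0x84780417

386168964 in 32-bit hexadecimal is 0x17047884.
Stored big-endian, the bytes at ascending addresses are 17 04 78 84.
Read back as little-endian, the first byte is least significant, giving 0x84780417.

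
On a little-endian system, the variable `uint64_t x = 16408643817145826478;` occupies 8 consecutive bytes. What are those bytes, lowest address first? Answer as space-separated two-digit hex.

AE FC E2 6E 9D 36 B7 E3

16408643817145826478 in hexadecimal, padded to 64 bits, is 0xE3B7369D6EE2FCAE.
Split into bytes (most-significant first): E3 B7 36 9D 6E E2 FC AE.
Little-endian: lowest address holds the least-significant byte.
So at ascending addresses the bytes are AE FC E2 6E 9D 36 B7 E3.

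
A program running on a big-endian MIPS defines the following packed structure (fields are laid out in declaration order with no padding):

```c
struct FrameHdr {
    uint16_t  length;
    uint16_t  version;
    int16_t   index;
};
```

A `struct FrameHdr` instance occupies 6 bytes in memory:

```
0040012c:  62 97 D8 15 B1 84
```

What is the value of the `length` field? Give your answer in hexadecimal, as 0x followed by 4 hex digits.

`length` is the first field, at byte offset 0, occupying 2 bytes.
Bytes at offsets 0..1: 62 97.
Big-endian stores the most-significant byte at the lowest address.
The bytes are already most-significant first: 0x6297.

0x6297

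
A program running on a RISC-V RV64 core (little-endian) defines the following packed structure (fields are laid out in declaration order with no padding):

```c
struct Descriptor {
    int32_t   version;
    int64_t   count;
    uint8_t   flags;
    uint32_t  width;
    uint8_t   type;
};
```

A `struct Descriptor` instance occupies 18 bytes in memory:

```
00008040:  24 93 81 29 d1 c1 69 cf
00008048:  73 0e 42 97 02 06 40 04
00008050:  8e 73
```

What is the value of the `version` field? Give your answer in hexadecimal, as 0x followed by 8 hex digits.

0x29819324

`version` is the first field, at byte offset 0, occupying 4 bytes.
Bytes at offsets 0..3: 24 93 81 29.
Little-endian: lowest address holds the least-significant byte.
Reassemble most-significant byte first: 29 81 93 24 → 0x29819324.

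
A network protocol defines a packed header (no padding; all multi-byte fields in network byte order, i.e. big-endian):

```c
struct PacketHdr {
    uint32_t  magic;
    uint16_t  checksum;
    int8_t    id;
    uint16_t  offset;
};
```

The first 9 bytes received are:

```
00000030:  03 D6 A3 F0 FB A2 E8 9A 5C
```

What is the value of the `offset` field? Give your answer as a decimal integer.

`offset` follows `magic` (4 B), `checksum` (2 B), `id` (1 B), so it starts at offset 4 + 2 + 1 = 7 and occupies 2 bytes.
Bytes at offsets 7..8: 9A 5C.
Big-endian: lowest address holds the most-significant byte.
The bytes are already most-significant first: 0x9A5C.
0x9A5C = 39516.

39516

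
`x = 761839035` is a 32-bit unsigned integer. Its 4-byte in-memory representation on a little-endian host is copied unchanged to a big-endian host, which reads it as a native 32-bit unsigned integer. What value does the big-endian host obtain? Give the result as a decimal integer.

3149752365

761839035 in 32-bit hexadecimal is 0x2D68BDBB.
Stored little-endian, the bytes at ascending addresses are BB BD 68 2D.
Read back as big-endian, the last byte is least significant, giving 0xBBBD682D.
0xBBBD682D = 3149752365.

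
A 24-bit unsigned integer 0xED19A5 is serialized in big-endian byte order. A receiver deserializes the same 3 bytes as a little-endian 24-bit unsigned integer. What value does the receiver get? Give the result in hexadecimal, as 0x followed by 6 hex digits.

0xA519ED

Stored big-endian, the bytes at ascending addresses are ED 19 A5.
Read back as little-endian, the first byte is least significant, giving 0xA519ED.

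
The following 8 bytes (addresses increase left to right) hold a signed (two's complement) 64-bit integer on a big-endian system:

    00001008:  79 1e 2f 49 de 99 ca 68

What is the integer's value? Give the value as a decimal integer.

8727465122204338792

In big-endian order the high byte comes first in memory.
The bytes are already most-significant first: 0x791E2F49DE99CA68.
0x791E2F49DE99CA68 = 8727465122204338792.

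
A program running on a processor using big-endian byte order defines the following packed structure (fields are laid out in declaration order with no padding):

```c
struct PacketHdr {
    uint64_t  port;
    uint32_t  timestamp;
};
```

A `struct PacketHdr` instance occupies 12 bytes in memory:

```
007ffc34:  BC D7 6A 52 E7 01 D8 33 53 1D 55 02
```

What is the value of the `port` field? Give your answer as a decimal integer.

`port` is the first field, at byte offset 0, occupying 8 bytes.
Bytes at offsets 0..7: BC D7 6A 52 E7 01 D8 33.
Big-endian stores the most-significant byte at the lowest address.
The bytes are already most-significant first: 0xBCD76A52E701D833.
0xBCD76A52E701D833 = 13607461703418763315.

13607461703418763315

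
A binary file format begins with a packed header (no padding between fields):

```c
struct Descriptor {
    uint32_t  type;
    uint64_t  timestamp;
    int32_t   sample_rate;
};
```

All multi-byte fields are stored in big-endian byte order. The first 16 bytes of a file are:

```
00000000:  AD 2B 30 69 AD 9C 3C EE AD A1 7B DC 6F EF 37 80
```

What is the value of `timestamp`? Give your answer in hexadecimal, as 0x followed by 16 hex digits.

`timestamp` follows `type` (4 bytes), so it starts at byte offset 4 and occupies 8 bytes.
Bytes at offsets 4..11: AD 9C 3C EE AD A1 7B DC.
Big-endian stores the most-significant byte at the lowest address.
The bytes are already most-significant first: 0xAD9C3CEEADA17BDC.

0xAD9C3CEEADA17BDC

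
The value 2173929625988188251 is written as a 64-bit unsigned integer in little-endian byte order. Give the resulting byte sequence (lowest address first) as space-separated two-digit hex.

5B 48 B9 13 7A 59 2B 1E

2173929625988188251 in hexadecimal, padded to 64 bits, is 0x1E2B597A13B9485B.
Split into bytes (most-significant first): 1E 2B 59 7A 13 B9 48 5B.
Little-endian stores the least-significant byte at the lowest address.
So at ascending addresses the bytes are 5B 48 B9 13 7A 59 2B 1E.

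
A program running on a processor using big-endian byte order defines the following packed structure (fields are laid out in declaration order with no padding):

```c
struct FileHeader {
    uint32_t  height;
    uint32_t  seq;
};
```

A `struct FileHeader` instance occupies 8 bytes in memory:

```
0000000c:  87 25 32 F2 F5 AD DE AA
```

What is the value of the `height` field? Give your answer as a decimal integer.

2267362034

`height` is the first field, at byte offset 0, occupying 4 bytes.
Bytes at offsets 0..3: 87 25 32 F2.
Big-endian stores the most-significant byte at the lowest address.
The bytes are already most-significant first: 0x872532F2.
0x872532F2 = 2267362034.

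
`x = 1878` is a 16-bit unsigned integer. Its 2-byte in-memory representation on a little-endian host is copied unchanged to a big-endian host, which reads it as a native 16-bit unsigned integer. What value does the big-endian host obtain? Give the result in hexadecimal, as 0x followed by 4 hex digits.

1878 in 16-bit hexadecimal is 0x0756.
Stored little-endian, the bytes at ascending addresses are 56 07.
Read back as big-endian, the last byte is least significant, giving 0x5607.

0x5607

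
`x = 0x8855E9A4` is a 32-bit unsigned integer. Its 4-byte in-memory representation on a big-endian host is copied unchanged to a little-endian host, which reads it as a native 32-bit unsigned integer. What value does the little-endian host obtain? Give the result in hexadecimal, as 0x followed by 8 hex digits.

Stored big-endian, the bytes at ascending addresses are 88 55 E9 A4.
Read back as little-endian, the first byte is least significant, giving 0xA4E95588.

0xA4E95588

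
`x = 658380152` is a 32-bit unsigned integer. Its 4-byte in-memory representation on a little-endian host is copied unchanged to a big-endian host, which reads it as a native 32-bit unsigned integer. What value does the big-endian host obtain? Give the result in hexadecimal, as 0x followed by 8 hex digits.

0x78153E27

658380152 in 32-bit hexadecimal is 0x273E1578.
Stored little-endian, the bytes at ascending addresses are 78 15 3E 27.
Read back as big-endian, the last byte is least significant, giving 0x78153E27.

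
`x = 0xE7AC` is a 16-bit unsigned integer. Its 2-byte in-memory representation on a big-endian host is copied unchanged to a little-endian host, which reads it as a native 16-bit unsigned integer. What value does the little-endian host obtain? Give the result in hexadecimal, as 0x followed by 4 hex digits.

Stored big-endian, the bytes at ascending addresses are E7 AC.
Read back as little-endian, the first byte is least significant, giving 0xACE7.

0xACE7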